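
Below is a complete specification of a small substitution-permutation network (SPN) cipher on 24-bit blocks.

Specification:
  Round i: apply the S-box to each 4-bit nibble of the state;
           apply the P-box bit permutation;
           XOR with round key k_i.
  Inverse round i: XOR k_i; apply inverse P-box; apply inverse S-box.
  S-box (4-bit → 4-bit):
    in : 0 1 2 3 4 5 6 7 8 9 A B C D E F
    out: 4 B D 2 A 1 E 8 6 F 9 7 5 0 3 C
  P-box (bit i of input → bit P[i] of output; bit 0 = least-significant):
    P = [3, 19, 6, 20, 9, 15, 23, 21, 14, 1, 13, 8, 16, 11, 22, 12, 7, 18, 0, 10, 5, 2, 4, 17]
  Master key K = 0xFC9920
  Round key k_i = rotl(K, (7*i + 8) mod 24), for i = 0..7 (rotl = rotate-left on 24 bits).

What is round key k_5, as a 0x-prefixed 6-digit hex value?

K = 0xFC9920
k_0 = rotl(K, (7*0+8) mod 24) = rotl(K, 8) = 0x9920FC
k_1 = rotl(K, (7*1+8) mod 24) = rotl(K, 15) = 0x907E4C
k_2 = rotl(K, (7*2+8) mod 24) = rotl(K, 22) = 0x3F2648
k_3 = rotl(K, (7*3+8) mod 24) = rotl(K, 5) = 0x93241F
k_4 = rotl(K, (7*4+8) mod 24) = rotl(K, 12) = 0x920FC9
k_5 = rotl(K, (7*5+8) mod 24) = rotl(K, 19) = 0x07E4C9

0x07E4C9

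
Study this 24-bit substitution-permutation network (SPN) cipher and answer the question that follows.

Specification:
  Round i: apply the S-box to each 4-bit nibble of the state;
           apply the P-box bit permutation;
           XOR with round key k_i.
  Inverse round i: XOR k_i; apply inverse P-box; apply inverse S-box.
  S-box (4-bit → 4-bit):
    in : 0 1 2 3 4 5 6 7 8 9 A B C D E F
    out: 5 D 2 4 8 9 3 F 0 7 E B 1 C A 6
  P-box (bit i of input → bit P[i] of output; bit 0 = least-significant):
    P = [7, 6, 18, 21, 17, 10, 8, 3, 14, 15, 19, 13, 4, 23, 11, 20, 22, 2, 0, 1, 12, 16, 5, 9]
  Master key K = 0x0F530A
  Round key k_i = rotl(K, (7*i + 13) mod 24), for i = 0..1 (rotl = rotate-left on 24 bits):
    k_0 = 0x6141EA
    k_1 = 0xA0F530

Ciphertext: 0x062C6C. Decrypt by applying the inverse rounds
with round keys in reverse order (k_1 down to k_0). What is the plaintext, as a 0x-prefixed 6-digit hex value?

0x78669B

s_0 = ciphertext = 0x062C6C
s_1 = InvRound(s_0, k_1) = 0xC2961A
s_2 = InvRound(s_1, k_0) = 0x78669B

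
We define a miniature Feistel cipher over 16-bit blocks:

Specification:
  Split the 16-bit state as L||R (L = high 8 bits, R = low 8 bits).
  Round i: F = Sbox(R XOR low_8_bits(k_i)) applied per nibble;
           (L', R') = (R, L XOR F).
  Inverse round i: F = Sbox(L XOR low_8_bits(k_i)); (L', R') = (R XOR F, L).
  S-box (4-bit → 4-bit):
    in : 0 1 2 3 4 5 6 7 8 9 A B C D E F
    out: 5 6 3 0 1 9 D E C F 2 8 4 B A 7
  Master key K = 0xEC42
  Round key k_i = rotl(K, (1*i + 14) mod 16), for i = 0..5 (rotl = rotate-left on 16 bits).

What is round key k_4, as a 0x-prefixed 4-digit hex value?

K = 0xEC42
k_0 = rotl(K, (1*0+14) mod 16) = rotl(K, 14) = 0xBB10
k_1 = rotl(K, (1*1+14) mod 16) = rotl(K, 15) = 0x7621
k_2 = rotl(K, (1*2+14) mod 16) = rotl(K, 0) = 0xEC42
k_3 = rotl(K, (1*3+14) mod 16) = rotl(K, 1) = 0xD885
k_4 = rotl(K, (1*4+14) mod 16) = rotl(K, 2) = 0xB10B

0xB10B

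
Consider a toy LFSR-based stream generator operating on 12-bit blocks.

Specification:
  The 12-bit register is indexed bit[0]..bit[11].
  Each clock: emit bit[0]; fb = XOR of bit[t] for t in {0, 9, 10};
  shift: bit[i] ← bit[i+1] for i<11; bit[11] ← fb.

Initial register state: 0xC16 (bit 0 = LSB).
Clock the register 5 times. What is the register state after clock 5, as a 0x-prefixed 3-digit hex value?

0xBE0

reg_0 = 0xC16
clock 1: out=0, reg = 0xE0B
clock 2: out=1, reg = 0xF05
clock 3: out=1, reg = 0xF82
clock 4: out=0, reg = 0x7C1
clock 5: out=1, reg = 0xBE0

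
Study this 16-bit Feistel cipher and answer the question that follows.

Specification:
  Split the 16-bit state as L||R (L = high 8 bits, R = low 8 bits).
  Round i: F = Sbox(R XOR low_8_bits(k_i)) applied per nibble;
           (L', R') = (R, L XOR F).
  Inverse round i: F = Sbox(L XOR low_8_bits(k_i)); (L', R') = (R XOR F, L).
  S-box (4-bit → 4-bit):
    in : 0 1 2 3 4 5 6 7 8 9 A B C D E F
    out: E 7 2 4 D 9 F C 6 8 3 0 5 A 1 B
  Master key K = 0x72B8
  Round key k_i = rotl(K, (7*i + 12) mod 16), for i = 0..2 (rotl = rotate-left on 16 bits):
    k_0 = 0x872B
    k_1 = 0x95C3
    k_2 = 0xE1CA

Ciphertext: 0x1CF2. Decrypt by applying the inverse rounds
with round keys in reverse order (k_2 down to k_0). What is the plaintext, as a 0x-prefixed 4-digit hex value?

0x529D

s_0 = ciphertext = 0x1CF2
s_1 = InvRound(s_0, k_2) = 0x5D1C
s_2 = InvRound(s_1, k_1) = 0x9D5D
s_3 = InvRound(s_2, k_0) = 0x529D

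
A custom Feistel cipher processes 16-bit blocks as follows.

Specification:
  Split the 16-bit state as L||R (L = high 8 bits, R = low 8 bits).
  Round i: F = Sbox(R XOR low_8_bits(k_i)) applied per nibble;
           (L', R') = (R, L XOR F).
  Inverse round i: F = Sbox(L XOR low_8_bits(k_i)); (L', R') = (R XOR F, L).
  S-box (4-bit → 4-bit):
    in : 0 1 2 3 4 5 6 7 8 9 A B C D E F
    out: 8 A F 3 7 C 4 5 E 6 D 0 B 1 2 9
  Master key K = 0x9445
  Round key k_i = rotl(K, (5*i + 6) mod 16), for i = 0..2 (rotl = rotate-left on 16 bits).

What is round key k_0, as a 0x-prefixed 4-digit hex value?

K = 0x9445
k_0 = rotl(K, (5*0+6) mod 16) = rotl(K, 6) = 0x1165

0x1165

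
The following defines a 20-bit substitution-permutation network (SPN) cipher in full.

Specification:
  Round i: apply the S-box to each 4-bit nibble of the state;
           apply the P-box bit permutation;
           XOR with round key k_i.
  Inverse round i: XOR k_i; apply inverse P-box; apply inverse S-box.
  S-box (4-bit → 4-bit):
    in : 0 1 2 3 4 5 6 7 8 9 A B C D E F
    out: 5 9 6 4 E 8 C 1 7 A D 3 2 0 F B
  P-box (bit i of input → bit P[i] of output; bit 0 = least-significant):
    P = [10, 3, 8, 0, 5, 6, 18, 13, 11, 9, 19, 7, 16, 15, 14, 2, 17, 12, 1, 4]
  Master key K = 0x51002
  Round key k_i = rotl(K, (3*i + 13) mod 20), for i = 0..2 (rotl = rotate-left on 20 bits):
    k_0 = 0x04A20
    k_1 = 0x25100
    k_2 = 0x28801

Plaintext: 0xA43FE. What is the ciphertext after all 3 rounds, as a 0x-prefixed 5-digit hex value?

0x0E6D8

s_0 = plaintext = 0xA43FE
s_1 = Round(s_0, k_0) = 0xAAF5F
s_2 = Round(s_1, k_1) = 0x13F9F
s_3 = Round(s_2, k_2) = 0x0E6D8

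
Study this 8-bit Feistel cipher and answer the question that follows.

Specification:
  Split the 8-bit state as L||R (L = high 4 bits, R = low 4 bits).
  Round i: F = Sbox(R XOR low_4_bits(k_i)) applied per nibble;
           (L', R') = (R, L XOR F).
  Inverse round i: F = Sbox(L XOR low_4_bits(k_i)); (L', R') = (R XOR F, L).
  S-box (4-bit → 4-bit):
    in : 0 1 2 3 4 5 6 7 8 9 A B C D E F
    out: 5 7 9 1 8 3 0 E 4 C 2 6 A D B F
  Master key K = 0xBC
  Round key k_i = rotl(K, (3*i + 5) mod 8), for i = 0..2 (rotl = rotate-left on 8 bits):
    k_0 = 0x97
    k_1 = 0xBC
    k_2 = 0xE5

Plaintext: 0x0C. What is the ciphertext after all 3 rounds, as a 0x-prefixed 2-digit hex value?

s_0 = plaintext = 0x0C
s_1 = Round(s_0, k_0) = 0xC6
s_2 = Round(s_1, k_1) = 0x6E
s_3 = Round(s_2, k_2) = 0xE0

0xE0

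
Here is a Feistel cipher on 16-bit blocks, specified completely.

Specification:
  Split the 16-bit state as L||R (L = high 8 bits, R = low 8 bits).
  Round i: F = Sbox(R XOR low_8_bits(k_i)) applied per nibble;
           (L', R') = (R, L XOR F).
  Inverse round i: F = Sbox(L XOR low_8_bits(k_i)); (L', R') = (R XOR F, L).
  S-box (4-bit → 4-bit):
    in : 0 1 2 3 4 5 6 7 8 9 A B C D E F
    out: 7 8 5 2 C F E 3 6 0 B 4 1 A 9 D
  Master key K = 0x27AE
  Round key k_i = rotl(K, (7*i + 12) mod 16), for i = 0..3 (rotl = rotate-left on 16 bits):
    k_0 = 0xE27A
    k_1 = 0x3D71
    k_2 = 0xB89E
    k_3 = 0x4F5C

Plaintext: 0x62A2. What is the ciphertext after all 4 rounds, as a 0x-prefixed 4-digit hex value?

s_0 = plaintext = 0x62A2
s_1 = Round(s_0, k_0) = 0xA2C4
s_2 = Round(s_1, k_1) = 0xC4ED
s_3 = Round(s_2, k_2) = 0xEDF6
s_4 = Round(s_3, k_3) = 0xF656

0xF656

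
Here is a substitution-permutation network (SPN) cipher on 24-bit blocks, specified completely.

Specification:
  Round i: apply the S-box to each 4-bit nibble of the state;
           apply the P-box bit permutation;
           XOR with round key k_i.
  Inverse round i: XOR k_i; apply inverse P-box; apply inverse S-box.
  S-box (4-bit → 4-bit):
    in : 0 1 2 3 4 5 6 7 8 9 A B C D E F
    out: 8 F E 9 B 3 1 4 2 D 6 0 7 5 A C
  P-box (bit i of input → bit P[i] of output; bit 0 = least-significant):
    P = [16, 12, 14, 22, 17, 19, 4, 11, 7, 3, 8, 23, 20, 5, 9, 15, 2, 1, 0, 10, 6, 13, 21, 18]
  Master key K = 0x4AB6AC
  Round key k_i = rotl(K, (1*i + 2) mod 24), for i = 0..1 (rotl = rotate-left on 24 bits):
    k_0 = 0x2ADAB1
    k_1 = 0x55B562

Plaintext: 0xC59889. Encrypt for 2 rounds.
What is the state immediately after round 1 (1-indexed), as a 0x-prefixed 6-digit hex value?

s_0 = plaintext = 0xC59889
s_1 = Round(s_0, k_0) = 0x5338FF
s_2 = Round(s_1, k_1) = 0x05593E

0x5338FF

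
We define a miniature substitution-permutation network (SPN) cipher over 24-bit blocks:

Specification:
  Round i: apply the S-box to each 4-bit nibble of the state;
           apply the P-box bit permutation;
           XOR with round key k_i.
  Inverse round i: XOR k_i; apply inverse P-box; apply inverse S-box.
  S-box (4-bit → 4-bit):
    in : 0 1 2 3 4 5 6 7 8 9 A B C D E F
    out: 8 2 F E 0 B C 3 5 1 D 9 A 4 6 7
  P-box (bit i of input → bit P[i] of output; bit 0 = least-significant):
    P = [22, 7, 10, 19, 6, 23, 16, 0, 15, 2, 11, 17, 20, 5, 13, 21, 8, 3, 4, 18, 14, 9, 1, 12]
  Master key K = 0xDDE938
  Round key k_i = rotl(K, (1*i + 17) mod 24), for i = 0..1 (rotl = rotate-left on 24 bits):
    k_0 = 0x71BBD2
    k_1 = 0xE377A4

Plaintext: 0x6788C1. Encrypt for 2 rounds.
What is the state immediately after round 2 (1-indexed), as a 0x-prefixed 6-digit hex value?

s_0 = plaintext = 0x6788C1
s_1 = Round(s_0, k_0) = 0xE10259
s_2 = Round(s_1, k_1) = 0x01FDEB

0x01FDEB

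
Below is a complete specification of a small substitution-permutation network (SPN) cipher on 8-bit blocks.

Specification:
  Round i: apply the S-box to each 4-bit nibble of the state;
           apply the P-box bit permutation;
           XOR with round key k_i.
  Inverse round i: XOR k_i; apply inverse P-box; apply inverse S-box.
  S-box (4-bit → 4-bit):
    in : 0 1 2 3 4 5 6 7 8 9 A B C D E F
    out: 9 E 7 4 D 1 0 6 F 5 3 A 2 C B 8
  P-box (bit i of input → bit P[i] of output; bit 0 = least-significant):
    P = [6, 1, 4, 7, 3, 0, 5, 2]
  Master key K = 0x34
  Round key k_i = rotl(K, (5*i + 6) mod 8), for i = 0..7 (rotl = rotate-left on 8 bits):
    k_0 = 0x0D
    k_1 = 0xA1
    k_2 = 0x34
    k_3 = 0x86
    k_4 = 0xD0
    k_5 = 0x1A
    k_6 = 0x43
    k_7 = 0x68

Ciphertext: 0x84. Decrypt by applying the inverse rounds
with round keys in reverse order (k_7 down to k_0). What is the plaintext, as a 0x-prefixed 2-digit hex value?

s_0 = ciphertext = 0x84
s_1 = InvRound(s_0, k_7) = 0x40
s_2 = InvRound(s_1, k_6) = 0xCC
s_3 = InvRound(s_2, k_5) = 0xF8
s_4 = InvRound(s_3, k_4) = 0x96
s_5 = InvRound(s_4, k_3) = 0x63
s_6 = InvRound(s_5, k_2) = 0xB2
s_7 = InvRound(s_6, k_1) = 0xC7
s_8 = InvRound(s_7, k_0) = 0x5E

0x5E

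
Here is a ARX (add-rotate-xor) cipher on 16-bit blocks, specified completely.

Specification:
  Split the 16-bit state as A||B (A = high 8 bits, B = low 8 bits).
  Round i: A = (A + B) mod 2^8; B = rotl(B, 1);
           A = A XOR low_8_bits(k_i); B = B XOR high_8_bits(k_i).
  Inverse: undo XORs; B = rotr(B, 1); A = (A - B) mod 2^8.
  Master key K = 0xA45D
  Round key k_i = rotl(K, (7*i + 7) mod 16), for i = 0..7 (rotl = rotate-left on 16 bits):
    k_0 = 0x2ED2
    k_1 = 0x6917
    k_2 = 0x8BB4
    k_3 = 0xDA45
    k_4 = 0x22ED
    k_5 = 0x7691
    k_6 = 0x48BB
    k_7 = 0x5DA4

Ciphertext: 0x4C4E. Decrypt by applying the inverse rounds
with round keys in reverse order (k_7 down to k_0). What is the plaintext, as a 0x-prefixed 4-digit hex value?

s_0 = ciphertext = 0x4C4E
s_1 = InvRound(s_0, k_7) = 0x5F89
s_2 = InvRound(s_1, k_6) = 0x04E0
s_3 = InvRound(s_2, k_5) = 0x4A4B
s_4 = InvRound(s_3, k_4) = 0xF3B4
s_5 = InvRound(s_4, k_3) = 0x7F37
s_6 = InvRound(s_5, k_2) = 0x6D5E
s_7 = InvRound(s_6, k_1) = 0xDF9B
s_8 = InvRound(s_7, k_0) = 0x33DA

0x33DA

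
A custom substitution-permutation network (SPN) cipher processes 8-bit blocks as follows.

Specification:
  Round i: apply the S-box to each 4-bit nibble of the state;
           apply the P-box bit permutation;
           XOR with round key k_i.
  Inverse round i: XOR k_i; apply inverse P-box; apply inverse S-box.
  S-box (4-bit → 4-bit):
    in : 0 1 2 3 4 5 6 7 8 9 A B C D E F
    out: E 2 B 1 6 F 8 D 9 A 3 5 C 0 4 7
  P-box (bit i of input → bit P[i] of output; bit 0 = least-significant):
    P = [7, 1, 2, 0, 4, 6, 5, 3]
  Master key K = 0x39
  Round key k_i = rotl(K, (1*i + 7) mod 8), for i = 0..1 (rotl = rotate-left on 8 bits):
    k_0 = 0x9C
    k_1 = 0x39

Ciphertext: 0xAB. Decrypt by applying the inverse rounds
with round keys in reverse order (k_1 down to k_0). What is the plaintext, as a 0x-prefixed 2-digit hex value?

0xEF

s_0 = ciphertext = 0xAB
s_1 = InvRound(s_0, k_1) = 0x3A
s_2 = InvRound(s_1, k_0) = 0xEF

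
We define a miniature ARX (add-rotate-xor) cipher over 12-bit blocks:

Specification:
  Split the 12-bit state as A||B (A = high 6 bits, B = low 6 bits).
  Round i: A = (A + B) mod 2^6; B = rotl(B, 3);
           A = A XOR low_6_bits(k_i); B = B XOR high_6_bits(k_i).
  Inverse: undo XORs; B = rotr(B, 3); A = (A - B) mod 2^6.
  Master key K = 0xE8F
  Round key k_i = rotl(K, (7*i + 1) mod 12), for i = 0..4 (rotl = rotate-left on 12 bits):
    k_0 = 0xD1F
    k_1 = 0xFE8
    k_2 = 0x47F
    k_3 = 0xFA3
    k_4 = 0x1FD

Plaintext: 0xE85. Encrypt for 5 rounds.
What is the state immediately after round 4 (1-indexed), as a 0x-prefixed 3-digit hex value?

s_0 = plaintext = 0xE85
s_1 = Round(s_0, k_0) = 0x81C
s_2 = Round(s_1, k_1) = 0x51C
s_3 = Round(s_2, k_2) = 0x3F2
s_4 = Round(s_3, k_3) = 0x8A8
s_5 = Round(s_4, k_4) = 0xDC2

0x8A8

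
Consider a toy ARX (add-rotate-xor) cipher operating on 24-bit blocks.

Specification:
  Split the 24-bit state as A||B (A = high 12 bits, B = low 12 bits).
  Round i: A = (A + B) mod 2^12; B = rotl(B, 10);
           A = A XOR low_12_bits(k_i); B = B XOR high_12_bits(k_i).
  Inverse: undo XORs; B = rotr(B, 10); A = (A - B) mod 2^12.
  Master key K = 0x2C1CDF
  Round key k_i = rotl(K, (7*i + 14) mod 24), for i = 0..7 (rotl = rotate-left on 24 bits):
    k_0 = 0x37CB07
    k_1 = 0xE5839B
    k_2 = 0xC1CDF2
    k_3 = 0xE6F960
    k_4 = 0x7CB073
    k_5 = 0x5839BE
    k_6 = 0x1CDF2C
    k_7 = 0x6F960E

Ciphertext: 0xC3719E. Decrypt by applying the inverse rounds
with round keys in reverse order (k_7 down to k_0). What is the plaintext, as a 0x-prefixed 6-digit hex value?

s_0 = ciphertext = 0xC3719E
s_1 = InvRound(s_0, k_7) = 0xC9CD9D
s_2 = InvRound(s_1, k_6) = 0x26D143
s_3 = InvRound(s_2, k_5) = 0x8D2301
s_4 = InvRound(s_3, k_4) = 0x578329
s_5 = InvRound(s_4, k_3) = 0x6FD51B
s_6 = InvRound(s_5, k_2) = 0x6F141E
s_7 = InvRound(s_6, k_1) = 0xC5091A
s_8 = InvRound(s_7, k_0) = 0xDBD99A

0xDBD99A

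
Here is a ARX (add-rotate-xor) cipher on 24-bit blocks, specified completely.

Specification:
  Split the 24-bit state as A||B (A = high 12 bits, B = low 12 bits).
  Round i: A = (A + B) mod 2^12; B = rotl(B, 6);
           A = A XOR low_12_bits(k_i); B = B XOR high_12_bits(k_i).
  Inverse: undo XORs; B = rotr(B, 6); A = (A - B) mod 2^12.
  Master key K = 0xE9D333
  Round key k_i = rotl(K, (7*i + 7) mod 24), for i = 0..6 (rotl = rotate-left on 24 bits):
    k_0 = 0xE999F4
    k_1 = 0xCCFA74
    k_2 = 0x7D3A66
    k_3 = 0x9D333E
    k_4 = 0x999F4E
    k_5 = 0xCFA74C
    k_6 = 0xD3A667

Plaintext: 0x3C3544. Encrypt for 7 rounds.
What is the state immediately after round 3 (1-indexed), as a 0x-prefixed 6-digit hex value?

s_0 = plaintext = 0x3C3544
s_1 = Round(s_0, k_0) = 0x0F3F8C
s_2 = Round(s_1, k_1) = 0xA0BFF1
s_3 = Round(s_2, k_2) = 0x39ABAC
s_4 = Round(s_3, k_3) = 0xC782FD
s_5 = Round(s_4, k_4) = 0x03B6D2
s_6 = Round(s_5, k_5) = 0x041861
s_7 = Round(s_6, k_6) = 0xEC555B

0x39ABAC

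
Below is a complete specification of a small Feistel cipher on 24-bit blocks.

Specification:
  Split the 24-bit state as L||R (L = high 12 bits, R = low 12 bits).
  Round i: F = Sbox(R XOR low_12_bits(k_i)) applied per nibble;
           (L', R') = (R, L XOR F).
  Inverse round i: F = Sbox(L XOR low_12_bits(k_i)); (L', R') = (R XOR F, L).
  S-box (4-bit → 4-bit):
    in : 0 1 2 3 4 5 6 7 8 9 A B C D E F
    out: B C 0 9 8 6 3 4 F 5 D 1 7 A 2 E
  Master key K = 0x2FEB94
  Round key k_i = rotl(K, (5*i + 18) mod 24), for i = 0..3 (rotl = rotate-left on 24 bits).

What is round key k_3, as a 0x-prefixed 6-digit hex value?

0xD7285F

K = 0x2FEB94
k_0 = rotl(K, (5*0+18) mod 24) = rotl(K, 18) = 0x50BFAE
k_1 = rotl(K, (5*1+18) mod 24) = rotl(K, 23) = 0x17F5CA
k_2 = rotl(K, (5*2+18) mod 24) = rotl(K, 4) = 0xFEB942
k_3 = rotl(K, (5*3+18) mod 24) = rotl(K, 9) = 0xD7285F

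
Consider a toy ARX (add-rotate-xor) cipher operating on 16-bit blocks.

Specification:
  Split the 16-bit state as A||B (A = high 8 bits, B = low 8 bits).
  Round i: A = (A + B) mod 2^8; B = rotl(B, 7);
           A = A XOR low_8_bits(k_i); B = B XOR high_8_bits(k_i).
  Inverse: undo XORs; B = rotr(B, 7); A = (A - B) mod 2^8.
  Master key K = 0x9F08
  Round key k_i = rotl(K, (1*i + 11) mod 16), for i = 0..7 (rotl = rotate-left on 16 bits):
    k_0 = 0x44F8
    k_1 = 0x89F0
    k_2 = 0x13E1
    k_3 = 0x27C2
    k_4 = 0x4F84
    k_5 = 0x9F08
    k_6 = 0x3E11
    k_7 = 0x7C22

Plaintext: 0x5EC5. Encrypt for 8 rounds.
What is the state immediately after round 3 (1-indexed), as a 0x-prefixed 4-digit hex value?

s_0 = plaintext = 0x5EC5
s_1 = Round(s_0, k_0) = 0xDBA6
s_2 = Round(s_1, k_1) = 0x71DA
s_3 = Round(s_2, k_2) = 0xAA7E
s_4 = Round(s_3, k_3) = 0xEA18
s_5 = Round(s_4, k_4) = 0x8643
s_6 = Round(s_5, k_5) = 0xC13E
s_7 = Round(s_6, k_6) = 0xEE21
s_8 = Round(s_7, k_7) = 0x2DEC

0xAA7E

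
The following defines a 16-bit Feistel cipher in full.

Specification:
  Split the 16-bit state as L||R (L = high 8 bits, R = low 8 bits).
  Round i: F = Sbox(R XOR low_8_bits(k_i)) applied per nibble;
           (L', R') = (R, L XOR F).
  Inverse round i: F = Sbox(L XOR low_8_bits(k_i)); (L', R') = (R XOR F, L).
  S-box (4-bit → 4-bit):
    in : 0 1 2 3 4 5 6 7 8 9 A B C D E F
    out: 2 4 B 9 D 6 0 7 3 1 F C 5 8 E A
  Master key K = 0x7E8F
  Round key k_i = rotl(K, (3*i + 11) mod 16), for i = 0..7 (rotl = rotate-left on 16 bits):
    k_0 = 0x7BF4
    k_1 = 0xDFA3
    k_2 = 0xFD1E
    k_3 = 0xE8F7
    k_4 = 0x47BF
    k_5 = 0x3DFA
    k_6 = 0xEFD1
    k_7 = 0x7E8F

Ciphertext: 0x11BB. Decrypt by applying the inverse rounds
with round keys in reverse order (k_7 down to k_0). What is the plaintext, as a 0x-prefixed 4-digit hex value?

s_0 = ciphertext = 0x11BB
s_1 = InvRound(s_0, k_7) = 0xA511
s_2 = InvRound(s_1, k_6) = 0x6CA5
s_3 = InvRound(s_2, k_5) = 0xB56C
s_4 = InvRound(s_3, k_4) = 0x43B5
s_5 = InvRound(s_4, k_3) = 0x7843
s_6 = InvRound(s_5, k_2) = 0x4378
s_7 = InvRound(s_6, k_1) = 0x9A43
s_8 = InvRound(s_7, k_0) = 0x4D9A

0x4D9A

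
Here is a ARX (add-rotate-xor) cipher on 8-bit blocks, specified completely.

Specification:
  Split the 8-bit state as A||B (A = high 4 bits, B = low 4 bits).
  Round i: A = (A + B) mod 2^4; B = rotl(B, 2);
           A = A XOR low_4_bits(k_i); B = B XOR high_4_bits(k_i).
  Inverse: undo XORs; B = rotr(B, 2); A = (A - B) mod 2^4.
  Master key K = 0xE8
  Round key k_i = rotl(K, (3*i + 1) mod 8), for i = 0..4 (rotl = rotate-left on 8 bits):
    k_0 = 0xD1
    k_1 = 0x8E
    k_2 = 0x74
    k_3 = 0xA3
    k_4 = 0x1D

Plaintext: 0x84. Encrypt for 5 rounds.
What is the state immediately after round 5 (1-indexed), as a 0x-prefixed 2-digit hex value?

0x52

s_0 = plaintext = 0x84
s_1 = Round(s_0, k_0) = 0xDC
s_2 = Round(s_1, k_1) = 0x7B
s_3 = Round(s_2, k_2) = 0x69
s_4 = Round(s_3, k_3) = 0xCC
s_5 = Round(s_4, k_4) = 0x52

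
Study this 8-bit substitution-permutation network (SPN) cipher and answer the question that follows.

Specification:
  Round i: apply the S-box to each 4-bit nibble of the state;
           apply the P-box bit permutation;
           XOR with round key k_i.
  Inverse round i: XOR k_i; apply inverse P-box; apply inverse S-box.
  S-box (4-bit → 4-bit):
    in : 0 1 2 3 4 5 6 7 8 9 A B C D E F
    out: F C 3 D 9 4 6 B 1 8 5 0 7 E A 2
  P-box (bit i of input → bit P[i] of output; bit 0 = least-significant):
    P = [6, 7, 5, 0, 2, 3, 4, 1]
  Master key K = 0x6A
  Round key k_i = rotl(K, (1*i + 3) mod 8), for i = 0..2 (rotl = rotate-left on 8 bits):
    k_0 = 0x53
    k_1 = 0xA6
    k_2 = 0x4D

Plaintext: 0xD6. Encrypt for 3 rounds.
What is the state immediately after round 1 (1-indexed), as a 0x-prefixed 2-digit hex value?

0xE9

s_0 = plaintext = 0xD6
s_1 = Round(s_0, k_0) = 0xE9
s_2 = Round(s_1, k_1) = 0xAD
s_3 = Round(s_2, k_2) = 0xF8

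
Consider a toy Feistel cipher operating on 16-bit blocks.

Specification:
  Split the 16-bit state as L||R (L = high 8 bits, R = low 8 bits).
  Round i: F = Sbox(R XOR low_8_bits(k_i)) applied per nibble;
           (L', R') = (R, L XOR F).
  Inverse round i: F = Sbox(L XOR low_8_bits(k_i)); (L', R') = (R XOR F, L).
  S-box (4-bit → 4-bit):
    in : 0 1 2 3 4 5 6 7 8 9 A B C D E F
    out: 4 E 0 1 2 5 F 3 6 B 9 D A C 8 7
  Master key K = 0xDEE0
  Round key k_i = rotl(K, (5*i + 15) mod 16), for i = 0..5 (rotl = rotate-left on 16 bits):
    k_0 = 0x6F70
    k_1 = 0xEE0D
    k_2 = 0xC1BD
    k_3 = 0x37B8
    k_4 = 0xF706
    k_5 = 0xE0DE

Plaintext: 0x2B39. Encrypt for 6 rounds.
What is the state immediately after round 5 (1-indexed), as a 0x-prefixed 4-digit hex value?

0x9D1B

s_0 = plaintext = 0x2B39
s_1 = Round(s_0, k_0) = 0x3900
s_2 = Round(s_1, k_1) = 0x0075
s_3 = Round(s_2, k_2) = 0x75A6
s_4 = Round(s_3, k_3) = 0xA69D
s_5 = Round(s_4, k_4) = 0x9D1B
s_6 = Round(s_5, k_5) = 0x1B38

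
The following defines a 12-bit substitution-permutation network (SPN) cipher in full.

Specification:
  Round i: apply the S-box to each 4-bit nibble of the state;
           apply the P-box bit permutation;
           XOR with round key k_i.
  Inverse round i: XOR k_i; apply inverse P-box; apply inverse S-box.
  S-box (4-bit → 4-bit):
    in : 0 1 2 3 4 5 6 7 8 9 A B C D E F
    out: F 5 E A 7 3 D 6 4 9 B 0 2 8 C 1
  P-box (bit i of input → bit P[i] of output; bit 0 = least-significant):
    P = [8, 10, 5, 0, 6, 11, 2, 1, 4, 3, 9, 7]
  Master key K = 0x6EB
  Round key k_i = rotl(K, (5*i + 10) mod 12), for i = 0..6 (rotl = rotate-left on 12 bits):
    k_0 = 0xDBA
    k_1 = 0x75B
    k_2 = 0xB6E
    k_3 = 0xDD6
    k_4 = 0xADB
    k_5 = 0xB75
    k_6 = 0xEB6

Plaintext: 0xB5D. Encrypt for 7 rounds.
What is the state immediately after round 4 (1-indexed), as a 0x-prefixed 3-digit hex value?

s_0 = plaintext = 0xB5D
s_1 = Round(s_0, k_0) = 0x5FB
s_2 = Round(s_1, k_1) = 0x703
s_3 = Round(s_2, k_2) = 0x521
s_4 = Round(s_3, k_3) = 0x4E8
s_5 = Round(s_4, k_4) = 0x8E5
s_6 = Round(s_5, k_5) = 0xC73
s_7 = Round(s_6, k_6) = 0x2BB

0x4E8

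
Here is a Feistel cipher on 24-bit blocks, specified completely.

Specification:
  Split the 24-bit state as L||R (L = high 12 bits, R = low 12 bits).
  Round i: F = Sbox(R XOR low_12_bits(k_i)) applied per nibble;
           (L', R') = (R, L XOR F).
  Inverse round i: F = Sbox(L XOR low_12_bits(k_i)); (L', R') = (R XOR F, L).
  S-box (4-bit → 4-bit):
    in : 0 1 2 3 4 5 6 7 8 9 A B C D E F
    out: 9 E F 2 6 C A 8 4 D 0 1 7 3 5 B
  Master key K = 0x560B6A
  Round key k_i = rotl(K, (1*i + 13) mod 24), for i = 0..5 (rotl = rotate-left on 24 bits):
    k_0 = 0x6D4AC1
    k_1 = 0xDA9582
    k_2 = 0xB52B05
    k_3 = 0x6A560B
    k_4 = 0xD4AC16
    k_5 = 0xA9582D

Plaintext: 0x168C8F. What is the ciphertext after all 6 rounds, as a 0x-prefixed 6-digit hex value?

0x4B9196

s_0 = plaintext = 0x168C8F
s_1 = Round(s_0, k_0) = 0xC8FB0D
s_2 = Round(s_1, k_1) = 0xB0D9C4
s_3 = Round(s_2, k_2) = 0x9C4473
s_4 = Round(s_3, k_3) = 0x473640
s_5 = Round(s_4, k_4) = 0x6404B9
s_6 = Round(s_5, k_5) = 0x4B9196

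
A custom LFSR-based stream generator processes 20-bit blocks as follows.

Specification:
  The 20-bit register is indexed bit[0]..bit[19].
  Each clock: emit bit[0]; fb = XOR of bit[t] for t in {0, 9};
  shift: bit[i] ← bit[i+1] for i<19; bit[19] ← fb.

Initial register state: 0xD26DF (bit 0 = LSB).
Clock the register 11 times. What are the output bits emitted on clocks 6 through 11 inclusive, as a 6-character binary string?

reg_0 = 0xD26DF
clock 1: out=1, reg = 0x6936F
clock 2: out=1, reg = 0x349B7
clock 3: out=1, reg = 0x9A4DB
clock 4: out=1, reg = 0xCD26D
clock 5: out=1, reg = 0x66936
clock 6: out=0, reg = 0x3349B
clock 7: out=1, reg = 0x99A4D
clock 8: out=1, reg = 0x4CD26
clock 9: out=0, reg = 0x26693
clock 10: out=1, reg = 0x13349
clock 11: out=1, reg = 0x099A4

011011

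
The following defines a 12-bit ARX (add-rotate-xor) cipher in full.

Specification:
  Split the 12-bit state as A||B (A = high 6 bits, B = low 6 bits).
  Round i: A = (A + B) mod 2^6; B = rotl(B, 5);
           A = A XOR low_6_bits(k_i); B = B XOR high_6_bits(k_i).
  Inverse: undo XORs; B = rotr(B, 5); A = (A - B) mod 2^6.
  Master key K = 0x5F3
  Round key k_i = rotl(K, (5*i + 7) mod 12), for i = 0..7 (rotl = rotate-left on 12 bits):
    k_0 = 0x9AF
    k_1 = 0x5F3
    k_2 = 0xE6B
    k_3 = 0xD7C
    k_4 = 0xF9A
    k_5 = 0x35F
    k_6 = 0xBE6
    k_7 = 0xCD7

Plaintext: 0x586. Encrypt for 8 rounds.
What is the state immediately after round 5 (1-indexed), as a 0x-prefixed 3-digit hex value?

0x436

s_0 = plaintext = 0x586
s_1 = Round(s_0, k_0) = 0xCE5
s_2 = Round(s_1, k_1) = 0xAE5
s_3 = Round(s_2, k_2) = 0xECB
s_4 = Round(s_3, k_3) = 0xE90
s_5 = Round(s_4, k_4) = 0x436
s_6 = Round(s_5, k_5) = 0x656
s_7 = Round(s_6, k_6) = 0x264
s_8 = Round(s_7, k_7) = 0xEA1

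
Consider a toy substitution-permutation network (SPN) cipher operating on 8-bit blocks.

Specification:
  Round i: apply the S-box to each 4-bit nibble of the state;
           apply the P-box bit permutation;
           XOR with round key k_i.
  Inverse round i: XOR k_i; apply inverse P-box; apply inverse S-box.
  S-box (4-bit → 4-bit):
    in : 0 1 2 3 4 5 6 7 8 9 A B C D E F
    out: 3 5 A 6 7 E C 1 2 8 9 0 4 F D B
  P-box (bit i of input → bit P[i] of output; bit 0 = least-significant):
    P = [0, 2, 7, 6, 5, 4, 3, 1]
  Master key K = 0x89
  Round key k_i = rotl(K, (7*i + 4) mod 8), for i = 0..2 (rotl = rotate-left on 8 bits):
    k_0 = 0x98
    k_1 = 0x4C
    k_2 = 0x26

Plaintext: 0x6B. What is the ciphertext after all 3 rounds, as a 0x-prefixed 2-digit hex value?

s_0 = plaintext = 0x6B
s_1 = Round(s_0, k_0) = 0x92
s_2 = Round(s_1, k_1) = 0x0A
s_3 = Round(s_2, k_2) = 0x57

0x57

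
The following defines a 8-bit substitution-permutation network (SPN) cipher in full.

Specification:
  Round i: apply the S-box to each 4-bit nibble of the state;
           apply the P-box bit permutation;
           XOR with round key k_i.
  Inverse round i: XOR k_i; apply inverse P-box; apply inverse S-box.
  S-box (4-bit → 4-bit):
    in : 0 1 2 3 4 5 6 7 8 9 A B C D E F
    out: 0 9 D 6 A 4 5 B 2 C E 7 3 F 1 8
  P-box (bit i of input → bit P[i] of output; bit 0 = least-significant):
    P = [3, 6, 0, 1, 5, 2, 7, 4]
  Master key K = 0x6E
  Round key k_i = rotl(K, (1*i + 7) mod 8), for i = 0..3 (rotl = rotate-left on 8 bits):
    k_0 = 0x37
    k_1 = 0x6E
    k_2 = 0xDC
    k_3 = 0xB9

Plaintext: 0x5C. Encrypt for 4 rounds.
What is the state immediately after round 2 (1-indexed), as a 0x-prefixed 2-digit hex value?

0x7C

s_0 = plaintext = 0x5C
s_1 = Round(s_0, k_0) = 0xFF
s_2 = Round(s_1, k_1) = 0x7C
s_3 = Round(s_2, k_2) = 0xA0
s_4 = Round(s_3, k_3) = 0x2D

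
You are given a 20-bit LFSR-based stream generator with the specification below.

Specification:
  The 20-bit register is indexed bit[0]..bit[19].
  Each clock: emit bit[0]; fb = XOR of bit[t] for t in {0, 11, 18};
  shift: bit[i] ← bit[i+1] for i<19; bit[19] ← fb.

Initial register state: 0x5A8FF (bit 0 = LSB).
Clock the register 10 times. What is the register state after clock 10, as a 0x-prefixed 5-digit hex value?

reg_0 = 0x5A8FF
clock 1: out=1, reg = 0xAD47F
clock 2: out=1, reg = 0xD6A3F
clock 3: out=1, reg = 0xEB51F
clock 4: out=1, reg = 0x75A8F
clock 5: out=1, reg = 0xBAD47
clock 6: out=1, reg = 0x5D6A3
clock 7: out=1, reg = 0x2EB51
clock 8: out=1, reg = 0x175A8
clock 9: out=0, reg = 0x0BAD4
clock 10: out=0, reg = 0x85D6A

0x85D6A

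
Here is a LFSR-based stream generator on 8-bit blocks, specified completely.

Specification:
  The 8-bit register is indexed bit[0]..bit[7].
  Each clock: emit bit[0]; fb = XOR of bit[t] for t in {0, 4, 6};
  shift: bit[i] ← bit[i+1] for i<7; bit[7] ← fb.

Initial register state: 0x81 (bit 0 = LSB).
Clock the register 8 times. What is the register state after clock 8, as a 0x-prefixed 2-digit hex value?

0x67

reg_0 = 0x81
clock 1: out=1, reg = 0xC0
clock 2: out=0, reg = 0xE0
clock 3: out=0, reg = 0xF0
clock 4: out=0, reg = 0x78
clock 5: out=0, reg = 0x3C
clock 6: out=0, reg = 0x9E
clock 7: out=0, reg = 0xCF
clock 8: out=1, reg = 0x67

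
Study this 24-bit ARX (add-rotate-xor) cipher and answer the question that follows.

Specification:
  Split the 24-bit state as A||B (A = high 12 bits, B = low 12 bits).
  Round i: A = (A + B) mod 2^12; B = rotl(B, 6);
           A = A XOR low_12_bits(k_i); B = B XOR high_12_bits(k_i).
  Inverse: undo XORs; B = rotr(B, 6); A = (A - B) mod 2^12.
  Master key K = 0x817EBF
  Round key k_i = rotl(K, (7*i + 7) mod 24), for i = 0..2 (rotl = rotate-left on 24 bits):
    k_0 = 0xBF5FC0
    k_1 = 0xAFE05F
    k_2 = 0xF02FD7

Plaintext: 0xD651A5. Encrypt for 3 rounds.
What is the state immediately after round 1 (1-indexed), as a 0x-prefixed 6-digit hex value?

s_0 = plaintext = 0xD651A5
s_1 = Round(s_0, k_0) = 0x0CA2B3
s_2 = Round(s_1, k_1) = 0x322634
s_3 = Round(s_2, k_2) = 0x68121A

0x0CA2B3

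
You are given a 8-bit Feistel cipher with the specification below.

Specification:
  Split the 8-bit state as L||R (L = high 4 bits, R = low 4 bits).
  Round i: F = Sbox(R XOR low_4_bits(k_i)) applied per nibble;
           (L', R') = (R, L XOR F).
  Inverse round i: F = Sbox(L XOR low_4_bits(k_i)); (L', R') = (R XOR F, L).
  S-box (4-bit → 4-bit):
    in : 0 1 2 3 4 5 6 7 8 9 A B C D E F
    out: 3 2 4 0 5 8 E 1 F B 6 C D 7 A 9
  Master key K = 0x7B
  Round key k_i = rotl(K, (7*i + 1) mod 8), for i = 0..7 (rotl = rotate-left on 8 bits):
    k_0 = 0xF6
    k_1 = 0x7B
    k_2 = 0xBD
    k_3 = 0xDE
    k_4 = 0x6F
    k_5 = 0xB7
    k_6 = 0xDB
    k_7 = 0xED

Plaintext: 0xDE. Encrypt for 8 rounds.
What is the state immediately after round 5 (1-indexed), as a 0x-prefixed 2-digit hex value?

0x5B

s_0 = plaintext = 0xDE
s_1 = Round(s_0, k_0) = 0xE2
s_2 = Round(s_1, k_1) = 0x25
s_3 = Round(s_2, k_2) = 0x5D
s_4 = Round(s_3, k_3) = 0xD5
s_5 = Round(s_4, k_4) = 0x5B
s_6 = Round(s_5, k_5) = 0xB8
s_7 = Round(s_6, k_6) = 0x8B
s_8 = Round(s_7, k_7) = 0xB6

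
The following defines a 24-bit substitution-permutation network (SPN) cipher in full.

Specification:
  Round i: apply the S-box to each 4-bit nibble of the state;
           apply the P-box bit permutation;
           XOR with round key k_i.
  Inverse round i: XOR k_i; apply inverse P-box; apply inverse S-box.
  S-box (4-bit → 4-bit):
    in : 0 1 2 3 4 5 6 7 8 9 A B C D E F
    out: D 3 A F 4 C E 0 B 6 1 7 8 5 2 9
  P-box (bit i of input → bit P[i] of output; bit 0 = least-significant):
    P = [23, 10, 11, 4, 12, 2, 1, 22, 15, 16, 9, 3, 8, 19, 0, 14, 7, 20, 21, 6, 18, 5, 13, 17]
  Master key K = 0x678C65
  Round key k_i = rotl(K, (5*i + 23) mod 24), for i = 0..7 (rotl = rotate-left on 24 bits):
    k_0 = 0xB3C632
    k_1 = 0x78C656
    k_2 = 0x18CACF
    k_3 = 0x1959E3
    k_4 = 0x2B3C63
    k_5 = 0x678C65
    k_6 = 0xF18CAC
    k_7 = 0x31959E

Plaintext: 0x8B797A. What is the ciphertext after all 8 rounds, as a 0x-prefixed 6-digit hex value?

s_0 = plaintext = 0x8B797A
s_1 = Round(s_0, k_0) = 0x04C492
s_2 = Round(s_1, k_1) = 0x5EA040
s_3 = Round(s_2, k_2) = 0x8A61D5
s_4 = Round(s_3, k_3) = 0x168150
s_5 = Round(s_4, k_4) = 0xD6F511
s_6 = Round(s_5, k_5) = 0xD3FB29
s_7 = Round(s_6, k_6) = 0x846368
s_8 = Round(s_7, k_7) = 0xDE53A1

0xDE53A1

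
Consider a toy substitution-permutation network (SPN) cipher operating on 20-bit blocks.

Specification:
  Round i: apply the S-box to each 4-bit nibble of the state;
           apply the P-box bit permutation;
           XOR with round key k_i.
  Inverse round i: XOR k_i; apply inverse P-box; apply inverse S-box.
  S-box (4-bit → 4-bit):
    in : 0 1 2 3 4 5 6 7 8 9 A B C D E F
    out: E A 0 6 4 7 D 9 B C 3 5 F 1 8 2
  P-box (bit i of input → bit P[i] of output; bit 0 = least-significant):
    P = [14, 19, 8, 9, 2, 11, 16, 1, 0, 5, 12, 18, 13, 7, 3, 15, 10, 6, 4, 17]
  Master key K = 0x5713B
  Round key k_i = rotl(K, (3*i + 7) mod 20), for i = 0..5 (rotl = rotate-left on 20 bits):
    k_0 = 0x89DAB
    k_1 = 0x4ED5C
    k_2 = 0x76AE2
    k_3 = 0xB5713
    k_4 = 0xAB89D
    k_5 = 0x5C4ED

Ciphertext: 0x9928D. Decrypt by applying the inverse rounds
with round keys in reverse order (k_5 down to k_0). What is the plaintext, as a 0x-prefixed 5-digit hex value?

0x7497C

s_0 = ciphertext = 0x9928D
s_1 = InvRound(s_0, k_5) = 0xA2028
s_2 = InvRound(s_1, k_4) = 0x415A2
s_3 = InvRound(s_2, k_3) = 0x9F848
s_4 = InvRound(s_3, k_2) = 0xE00E1
s_5 = InvRound(s_4, k_1) = 0x6CAA5
s_6 = InvRound(s_5, k_0) = 0x7497C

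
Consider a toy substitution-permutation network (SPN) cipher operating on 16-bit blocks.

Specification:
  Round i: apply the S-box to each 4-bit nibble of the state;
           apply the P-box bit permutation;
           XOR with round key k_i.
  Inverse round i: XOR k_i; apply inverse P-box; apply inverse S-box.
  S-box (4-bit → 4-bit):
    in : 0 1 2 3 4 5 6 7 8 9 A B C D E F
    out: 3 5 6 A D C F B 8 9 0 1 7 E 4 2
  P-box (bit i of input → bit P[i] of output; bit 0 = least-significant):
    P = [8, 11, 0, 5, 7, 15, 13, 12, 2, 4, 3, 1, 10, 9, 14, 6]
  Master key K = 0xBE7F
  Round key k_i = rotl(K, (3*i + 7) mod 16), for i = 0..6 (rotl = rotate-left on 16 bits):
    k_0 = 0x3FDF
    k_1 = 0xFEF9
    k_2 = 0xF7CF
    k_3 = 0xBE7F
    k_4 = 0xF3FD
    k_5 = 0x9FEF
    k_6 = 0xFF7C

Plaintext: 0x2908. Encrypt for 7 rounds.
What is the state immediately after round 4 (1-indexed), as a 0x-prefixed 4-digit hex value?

0x2E18

s_0 = plaintext = 0x2908
s_1 = Round(s_0, k_0) = 0xFD79
s_2 = Round(s_1, k_1) = 0x6D43
s_3 = Round(s_2, k_2) = 0x8935
s_4 = Round(s_3, k_3) = 0x2E18
s_5 = Round(s_4, k_4) = 0x9155
s_6 = Round(s_5, k_5) = 0xAB82
s_7 = Round(s_6, k_6) = 0xE779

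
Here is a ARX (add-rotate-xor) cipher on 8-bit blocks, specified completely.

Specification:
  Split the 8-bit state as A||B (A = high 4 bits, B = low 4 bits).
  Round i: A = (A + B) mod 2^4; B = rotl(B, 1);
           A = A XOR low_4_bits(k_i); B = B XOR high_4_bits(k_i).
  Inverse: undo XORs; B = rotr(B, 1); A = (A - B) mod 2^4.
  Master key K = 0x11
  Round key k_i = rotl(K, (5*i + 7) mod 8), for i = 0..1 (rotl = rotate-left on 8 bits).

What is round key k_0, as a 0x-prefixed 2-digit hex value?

K = 0x11
k_0 = rotl(K, (5*0+7) mod 8) = rotl(K, 7) = 0x88

0x88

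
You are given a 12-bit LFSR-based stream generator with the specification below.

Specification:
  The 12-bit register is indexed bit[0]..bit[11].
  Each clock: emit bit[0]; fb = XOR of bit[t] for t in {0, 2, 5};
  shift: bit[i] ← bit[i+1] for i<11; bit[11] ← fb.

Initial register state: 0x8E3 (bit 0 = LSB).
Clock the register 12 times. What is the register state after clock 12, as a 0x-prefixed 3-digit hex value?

reg_0 = 0x8E3
clock 1: out=1, reg = 0x471
clock 2: out=1, reg = 0x238
clock 3: out=0, reg = 0x91C
clock 4: out=0, reg = 0xC8E
clock 5: out=0, reg = 0xE47
clock 6: out=1, reg = 0x723
clock 7: out=1, reg = 0x391
clock 8: out=1, reg = 0x9C8
clock 9: out=0, reg = 0x4E4
clock 10: out=0, reg = 0x272
clock 11: out=0, reg = 0x939
clock 12: out=1, reg = 0x49C

0x49C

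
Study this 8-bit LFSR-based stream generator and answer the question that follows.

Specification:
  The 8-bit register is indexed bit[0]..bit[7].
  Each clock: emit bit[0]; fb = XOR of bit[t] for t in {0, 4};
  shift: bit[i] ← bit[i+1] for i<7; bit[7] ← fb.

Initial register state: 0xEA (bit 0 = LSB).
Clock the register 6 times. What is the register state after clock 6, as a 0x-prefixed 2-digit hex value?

reg_0 = 0xEA
clock 1: out=0, reg = 0x75
clock 2: out=1, reg = 0x3A
clock 3: out=0, reg = 0x9D
clock 4: out=1, reg = 0x4E
clock 5: out=0, reg = 0x27
clock 6: out=1, reg = 0x93

0x93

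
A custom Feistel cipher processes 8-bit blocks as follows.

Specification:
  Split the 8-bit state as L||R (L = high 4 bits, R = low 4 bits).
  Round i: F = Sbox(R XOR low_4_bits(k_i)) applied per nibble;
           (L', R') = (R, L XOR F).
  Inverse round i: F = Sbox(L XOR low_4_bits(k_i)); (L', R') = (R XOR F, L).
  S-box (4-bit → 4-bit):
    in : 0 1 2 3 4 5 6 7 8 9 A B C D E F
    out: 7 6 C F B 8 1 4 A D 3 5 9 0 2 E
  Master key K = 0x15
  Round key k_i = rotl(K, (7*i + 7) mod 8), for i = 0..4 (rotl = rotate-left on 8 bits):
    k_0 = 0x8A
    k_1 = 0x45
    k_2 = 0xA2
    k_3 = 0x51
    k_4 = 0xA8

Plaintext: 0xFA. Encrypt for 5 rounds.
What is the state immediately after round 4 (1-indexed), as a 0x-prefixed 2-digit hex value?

0x25

s_0 = plaintext = 0xFA
s_1 = Round(s_0, k_0) = 0xA8
s_2 = Round(s_1, k_1) = 0x8A
s_3 = Round(s_2, k_2) = 0xA2
s_4 = Round(s_3, k_3) = 0x25
s_5 = Round(s_4, k_4) = 0x52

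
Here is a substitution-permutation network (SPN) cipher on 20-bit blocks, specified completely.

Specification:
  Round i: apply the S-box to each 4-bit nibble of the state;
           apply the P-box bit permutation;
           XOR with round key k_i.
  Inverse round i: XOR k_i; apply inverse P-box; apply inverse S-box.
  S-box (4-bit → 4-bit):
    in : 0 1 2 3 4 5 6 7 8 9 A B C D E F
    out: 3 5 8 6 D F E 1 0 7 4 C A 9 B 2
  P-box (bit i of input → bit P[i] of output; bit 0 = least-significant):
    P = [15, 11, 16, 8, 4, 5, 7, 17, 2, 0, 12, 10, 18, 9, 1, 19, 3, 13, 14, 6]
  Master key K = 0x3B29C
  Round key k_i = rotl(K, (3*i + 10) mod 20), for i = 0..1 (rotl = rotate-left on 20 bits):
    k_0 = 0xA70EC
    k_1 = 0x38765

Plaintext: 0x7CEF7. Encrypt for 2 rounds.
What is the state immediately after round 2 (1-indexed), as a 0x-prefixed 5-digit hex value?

s_0 = plaintext = 0x7CEF7
s_1 = Round(s_0, k_0) = 0x2F6C1
s_2 = Round(s_1, k_1) = 0x01104

0x01104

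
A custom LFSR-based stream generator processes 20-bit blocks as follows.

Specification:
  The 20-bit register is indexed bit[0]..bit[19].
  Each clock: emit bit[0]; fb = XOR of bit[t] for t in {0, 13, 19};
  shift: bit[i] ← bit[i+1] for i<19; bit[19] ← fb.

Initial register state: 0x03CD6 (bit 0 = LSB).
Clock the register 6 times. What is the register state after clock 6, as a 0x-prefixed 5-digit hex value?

reg_0 = 0x03CD6
clock 1: out=0, reg = 0x81E6B
clock 2: out=1, reg = 0x40F35
clock 3: out=1, reg = 0xA079A
clock 4: out=0, reg = 0xD03CD
clock 5: out=1, reg = 0x681E6
clock 6: out=0, reg = 0x340F3

0x340F3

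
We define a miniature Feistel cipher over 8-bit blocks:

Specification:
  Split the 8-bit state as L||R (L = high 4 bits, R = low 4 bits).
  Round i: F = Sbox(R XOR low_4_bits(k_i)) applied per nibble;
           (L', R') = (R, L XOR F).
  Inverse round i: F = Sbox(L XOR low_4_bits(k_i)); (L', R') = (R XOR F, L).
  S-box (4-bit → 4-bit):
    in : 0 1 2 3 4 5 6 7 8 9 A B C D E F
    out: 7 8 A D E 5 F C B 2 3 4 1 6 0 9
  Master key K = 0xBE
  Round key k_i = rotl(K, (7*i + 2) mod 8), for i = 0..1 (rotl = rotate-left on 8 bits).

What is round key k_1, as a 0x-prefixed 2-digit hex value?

K = 0xBE
k_0 = rotl(K, (7*0+2) mod 8) = rotl(K, 2) = 0xFA
k_1 = rotl(K, (7*1+2) mod 8) = rotl(K, 1) = 0x7D

0x7D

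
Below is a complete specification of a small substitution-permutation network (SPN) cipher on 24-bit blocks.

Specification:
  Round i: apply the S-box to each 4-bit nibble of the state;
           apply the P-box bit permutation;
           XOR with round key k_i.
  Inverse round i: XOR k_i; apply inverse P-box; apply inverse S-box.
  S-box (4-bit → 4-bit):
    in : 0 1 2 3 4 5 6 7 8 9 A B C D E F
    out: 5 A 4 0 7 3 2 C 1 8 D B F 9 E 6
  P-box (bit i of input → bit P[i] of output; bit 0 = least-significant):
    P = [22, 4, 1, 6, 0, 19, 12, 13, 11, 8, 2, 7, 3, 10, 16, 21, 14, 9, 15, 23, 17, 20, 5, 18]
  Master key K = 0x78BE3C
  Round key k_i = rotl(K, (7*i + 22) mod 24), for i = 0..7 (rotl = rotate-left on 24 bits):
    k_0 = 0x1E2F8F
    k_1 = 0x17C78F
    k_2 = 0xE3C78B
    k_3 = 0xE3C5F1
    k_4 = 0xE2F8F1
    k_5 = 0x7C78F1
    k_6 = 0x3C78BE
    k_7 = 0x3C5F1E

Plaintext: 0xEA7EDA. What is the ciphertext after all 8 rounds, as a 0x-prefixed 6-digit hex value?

s_0 = plaintext = 0xEA7EDA
s_1 = Round(s_0, k_0) = 0xEBCE68
s_2 = Round(s_1, k_1) = 0xEA8023
s_3 = Round(s_2, k_2) = 0x771FA7
s_4 = Round(s_3, k_3) = 0x477096
s_5 = Round(s_4, k_4) = 0x5150C5
s_6 = Round(s_5, k_5) = 0xA646EC
s_7 = Round(s_6, k_6) = 0x734FC4
s_8 = Round(s_7, k_7) = 0x716A21

0x716A21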